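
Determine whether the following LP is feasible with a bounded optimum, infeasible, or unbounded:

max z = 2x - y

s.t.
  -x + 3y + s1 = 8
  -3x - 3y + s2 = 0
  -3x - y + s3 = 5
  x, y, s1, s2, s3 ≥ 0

Unbounded (objective can increase without bound)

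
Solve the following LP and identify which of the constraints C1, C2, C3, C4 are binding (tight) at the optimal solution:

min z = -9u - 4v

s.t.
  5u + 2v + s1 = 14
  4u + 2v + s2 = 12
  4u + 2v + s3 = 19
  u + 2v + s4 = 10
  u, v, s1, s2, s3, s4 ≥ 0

At u = 2, v = 2, compute slack b - a·x for each constraint:
  C1: 14 − 14 = 0  (binding)
  C2: 12 − 12 = 0  (binding)
  C3: 19 − 12 = 7  (slack)
  C4: 10 − 6 = 4  (slack)

Optimal: u = 2, v = 2
Binding: C1, C2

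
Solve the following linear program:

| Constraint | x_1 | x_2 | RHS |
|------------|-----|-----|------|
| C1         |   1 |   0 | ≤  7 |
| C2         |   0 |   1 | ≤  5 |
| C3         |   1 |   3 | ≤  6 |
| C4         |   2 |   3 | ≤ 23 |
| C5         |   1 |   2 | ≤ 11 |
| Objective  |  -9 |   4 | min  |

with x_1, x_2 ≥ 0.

Evaluate the objective at each vertex of the feasible region:
  z(0, 0) = 0
  z(6, 0) = -54  ←
  z(0, 2) = 8
The minimum is at x_1 = 6, x_2 = 0.

x_1 = 6, x_2 = 0, z = -54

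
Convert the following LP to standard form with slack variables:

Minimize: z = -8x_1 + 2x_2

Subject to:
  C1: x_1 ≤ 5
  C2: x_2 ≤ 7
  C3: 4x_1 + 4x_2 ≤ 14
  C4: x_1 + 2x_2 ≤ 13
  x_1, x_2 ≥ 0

min z = -8x_1 + 2x_2

s.t.
  x_1 + s1 = 5
  x_2 + s2 = 7
  4x_1 + 4x_2 + s3 = 14
  x_1 + 2x_2 + s4 = 13
  x_1, x_2, s1, s2, s3, s4 ≥ 0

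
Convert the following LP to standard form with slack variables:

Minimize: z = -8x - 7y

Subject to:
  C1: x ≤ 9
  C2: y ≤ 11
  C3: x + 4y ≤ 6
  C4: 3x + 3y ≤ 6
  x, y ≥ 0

min z = -8x - 7y

s.t.
  x + s1 = 9
  y + s2 = 11
  x + 4y + s3 = 6
  3x + 3y + s4 = 6
  x, y, s1, s2, s3, s4 ≥ 0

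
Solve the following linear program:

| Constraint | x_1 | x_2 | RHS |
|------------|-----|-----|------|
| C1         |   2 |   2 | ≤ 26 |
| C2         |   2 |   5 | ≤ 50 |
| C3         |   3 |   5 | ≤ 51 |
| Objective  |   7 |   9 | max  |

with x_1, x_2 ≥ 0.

Evaluate the objective at each vertex of the feasible region:
  z(0, 0) = 0
  z(13, 0) = 91
  z(7, 6) = 103  ←
  z(1, 9.6) = 93.4
  z(0, 10) = 90
The maximum is at x_1 = 7, x_2 = 6.

x_1 = 7, x_2 = 6, z = 103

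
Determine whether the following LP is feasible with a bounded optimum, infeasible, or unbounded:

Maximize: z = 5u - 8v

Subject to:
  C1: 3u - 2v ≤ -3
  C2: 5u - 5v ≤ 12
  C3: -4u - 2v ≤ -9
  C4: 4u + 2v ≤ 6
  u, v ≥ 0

Infeasible (no feasible solution exists)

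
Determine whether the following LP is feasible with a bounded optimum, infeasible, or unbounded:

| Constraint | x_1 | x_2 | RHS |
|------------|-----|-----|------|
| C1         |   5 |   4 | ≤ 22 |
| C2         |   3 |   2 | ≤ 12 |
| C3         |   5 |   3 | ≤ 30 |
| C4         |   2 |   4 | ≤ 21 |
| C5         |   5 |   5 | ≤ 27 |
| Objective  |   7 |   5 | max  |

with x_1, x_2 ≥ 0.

Feasible with a bounded optimal solution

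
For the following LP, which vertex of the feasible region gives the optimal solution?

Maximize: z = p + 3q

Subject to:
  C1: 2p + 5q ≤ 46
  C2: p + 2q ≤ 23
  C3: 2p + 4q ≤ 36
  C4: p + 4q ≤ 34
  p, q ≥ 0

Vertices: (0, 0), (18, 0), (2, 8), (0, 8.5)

Evaluate the objective at each vertex of the feasible region:
  z(0, 0) = 0
  z(18, 0) = 18
  z(2, 8) = 26  ←
  z(0, 8.5) = 25.5
The maximum is at p = 2, q = 8.

(2, 8)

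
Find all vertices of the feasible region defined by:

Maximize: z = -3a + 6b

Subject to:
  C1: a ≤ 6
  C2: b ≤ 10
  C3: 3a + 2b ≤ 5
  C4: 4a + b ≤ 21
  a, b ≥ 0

(0, 0), (1.667, 0), (0, 2.5)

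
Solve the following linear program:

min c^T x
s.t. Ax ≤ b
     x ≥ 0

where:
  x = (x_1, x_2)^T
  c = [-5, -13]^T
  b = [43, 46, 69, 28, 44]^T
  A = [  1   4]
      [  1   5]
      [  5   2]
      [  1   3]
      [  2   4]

Evaluate the objective at each vertex of the feasible region:
  z(0, 0) = 0
  z(13.8, 0) = -69
  z(11.75, 5.125) = -125.4
  z(10, 6) = -128  ←
  z(1, 9) = -122
  z(0, 9.2) = -119.6
The minimum is at x_1 = 10, x_2 = 6.

x_1 = 10, x_2 = 6, z = -128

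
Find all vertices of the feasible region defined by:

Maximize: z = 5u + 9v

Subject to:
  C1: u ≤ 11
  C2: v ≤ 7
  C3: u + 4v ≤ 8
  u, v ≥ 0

(0, 0), (8, 0), (0, 2)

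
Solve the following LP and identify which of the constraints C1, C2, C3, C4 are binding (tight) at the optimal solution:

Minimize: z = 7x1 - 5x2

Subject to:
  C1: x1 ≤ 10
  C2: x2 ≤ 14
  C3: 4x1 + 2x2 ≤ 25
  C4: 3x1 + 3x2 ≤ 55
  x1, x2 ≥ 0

At x1 = 0, x2 = 12.5, compute slack b - a·x for each constraint:
  C1: 10 − 0 = 10  (slack)
  C2: 14 − 12.5 = 1.5  (slack)
  C3: 25 − 25 = 0  (binding)
  C4: 55 − 37.5 = 17.5  (slack)

Optimal: x1 = 0, x2 = 12.5
Binding: C3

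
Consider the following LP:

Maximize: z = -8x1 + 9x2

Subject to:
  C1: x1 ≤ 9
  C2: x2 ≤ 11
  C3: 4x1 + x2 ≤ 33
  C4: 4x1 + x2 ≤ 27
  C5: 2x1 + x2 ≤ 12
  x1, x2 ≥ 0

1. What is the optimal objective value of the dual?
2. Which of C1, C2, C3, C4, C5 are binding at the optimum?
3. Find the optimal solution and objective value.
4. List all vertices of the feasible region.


1. 99
2. C2
3. x1 = 0, x2 = 11, z = 99
4. (0, 0), (6, 0), (0.5, 11), (0, 11)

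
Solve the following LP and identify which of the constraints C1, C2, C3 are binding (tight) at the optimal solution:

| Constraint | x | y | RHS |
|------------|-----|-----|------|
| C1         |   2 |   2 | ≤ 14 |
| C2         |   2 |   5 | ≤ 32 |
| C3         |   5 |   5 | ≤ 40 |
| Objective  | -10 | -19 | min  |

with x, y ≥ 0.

At x = 1, y = 6, compute slack b - a·x for each constraint:
  C1: 14 − 14 = 0  (binding)
  C2: 32 − 32 = 0  (binding)
  C3: 40 − 35 = 5  (slack)

Optimal: x = 1, y = 6
Binding: C1, C2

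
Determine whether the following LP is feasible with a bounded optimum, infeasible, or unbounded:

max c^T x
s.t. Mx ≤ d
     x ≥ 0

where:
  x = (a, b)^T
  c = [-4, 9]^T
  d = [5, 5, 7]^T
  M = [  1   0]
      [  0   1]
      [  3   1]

Feasible with a bounded optimal solution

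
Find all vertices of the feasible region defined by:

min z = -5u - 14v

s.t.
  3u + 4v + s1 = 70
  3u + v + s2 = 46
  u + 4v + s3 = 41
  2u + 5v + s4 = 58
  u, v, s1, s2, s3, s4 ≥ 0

(0, 0), (15.33, 0), (13.23, 6.308), (9, 8), (0, 10.25)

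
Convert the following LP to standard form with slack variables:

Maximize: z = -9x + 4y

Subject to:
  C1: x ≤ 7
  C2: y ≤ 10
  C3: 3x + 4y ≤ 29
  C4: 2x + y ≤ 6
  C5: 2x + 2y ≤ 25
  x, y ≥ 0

max z = -9x + 4y

s.t.
  x + s1 = 7
  y + s2 = 10
  3x + 4y + s3 = 29
  2x + y + s4 = 6
  2x + 2y + s5 = 25
  x, y, s1, s2, s3, s4, s5 ≥ 0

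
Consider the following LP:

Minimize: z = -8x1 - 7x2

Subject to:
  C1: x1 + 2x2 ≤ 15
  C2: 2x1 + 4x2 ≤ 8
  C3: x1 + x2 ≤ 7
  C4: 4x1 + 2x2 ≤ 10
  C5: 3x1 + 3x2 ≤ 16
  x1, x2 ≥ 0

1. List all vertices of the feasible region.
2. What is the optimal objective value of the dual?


1. (0, 0), (2.5, 0), (2, 1), (0, 2)
2. -23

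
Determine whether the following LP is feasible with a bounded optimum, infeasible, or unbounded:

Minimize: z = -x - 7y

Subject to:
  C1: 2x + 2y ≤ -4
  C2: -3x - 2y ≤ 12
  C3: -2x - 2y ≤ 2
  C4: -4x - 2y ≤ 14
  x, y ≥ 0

Infeasible (no feasible solution exists)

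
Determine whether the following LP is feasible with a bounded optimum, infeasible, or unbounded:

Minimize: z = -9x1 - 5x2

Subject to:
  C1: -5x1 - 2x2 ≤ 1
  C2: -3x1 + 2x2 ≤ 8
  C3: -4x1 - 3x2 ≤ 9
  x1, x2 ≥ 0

Unbounded (objective can decrease without bound)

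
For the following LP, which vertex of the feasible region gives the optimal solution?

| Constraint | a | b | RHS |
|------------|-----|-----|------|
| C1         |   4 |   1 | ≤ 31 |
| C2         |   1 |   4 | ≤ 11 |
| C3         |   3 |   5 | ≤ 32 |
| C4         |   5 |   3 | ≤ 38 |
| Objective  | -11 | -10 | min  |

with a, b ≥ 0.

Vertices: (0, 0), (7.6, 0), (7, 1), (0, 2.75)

Evaluate the objective at each vertex of the feasible region:
  z(0, 0) = 0
  z(7.6, 0) = -83.6
  z(7, 1) = -87  ←
  z(0, 2.75) = -27.5
The minimum is at a = 7, b = 1.

(7, 1)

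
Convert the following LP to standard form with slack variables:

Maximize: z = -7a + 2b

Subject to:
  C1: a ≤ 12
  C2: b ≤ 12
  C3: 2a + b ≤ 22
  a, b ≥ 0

max z = -7a + 2b

s.t.
  a + s1 = 12
  b + s2 = 12
  2a + b + s3 = 22
  a, b, s1, s2, s3 ≥ 0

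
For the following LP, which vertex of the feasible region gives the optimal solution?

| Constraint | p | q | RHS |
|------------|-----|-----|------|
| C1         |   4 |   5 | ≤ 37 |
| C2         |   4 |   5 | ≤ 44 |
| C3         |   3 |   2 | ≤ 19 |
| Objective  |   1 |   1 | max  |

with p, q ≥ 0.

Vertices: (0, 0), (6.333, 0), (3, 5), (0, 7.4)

Evaluate the objective at each vertex of the feasible region:
  z(0, 0) = 0
  z(6.333, 0) = 6.333
  z(3, 5) = 8  ←
  z(0, 7.4) = 7.4
The maximum is at p = 3, q = 5.

(3, 5)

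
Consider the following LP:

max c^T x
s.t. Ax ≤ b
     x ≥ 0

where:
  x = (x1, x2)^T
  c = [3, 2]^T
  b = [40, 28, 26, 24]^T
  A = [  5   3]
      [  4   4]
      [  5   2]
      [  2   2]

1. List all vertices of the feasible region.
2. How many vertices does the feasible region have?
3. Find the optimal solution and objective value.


1. (0, 0), (5.2, 0), (4, 3), (0, 7)
2. 4
3. x1 = 4, x2 = 3, z = 18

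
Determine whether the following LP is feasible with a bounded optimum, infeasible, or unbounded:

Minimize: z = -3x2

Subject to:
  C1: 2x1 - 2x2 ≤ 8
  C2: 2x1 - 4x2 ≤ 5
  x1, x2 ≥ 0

Unbounded (objective can decrease without bound)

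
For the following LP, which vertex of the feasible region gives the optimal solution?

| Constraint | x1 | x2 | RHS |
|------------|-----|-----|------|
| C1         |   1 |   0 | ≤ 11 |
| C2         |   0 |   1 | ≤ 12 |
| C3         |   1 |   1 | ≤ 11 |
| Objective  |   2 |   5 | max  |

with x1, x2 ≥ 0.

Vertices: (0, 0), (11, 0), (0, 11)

Evaluate the objective at each vertex of the feasible region:
  z(0, 0) = 0
  z(11, 0) = 22
  z(0, 11) = 55  ←
The maximum is at x1 = 0, x2 = 11.

(0, 11)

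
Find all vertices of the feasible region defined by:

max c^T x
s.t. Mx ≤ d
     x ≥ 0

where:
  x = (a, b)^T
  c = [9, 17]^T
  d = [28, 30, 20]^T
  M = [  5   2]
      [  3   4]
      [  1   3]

(0, 0), (5.6, 0), (3.714, 4.714), (2, 6), (0, 6.667)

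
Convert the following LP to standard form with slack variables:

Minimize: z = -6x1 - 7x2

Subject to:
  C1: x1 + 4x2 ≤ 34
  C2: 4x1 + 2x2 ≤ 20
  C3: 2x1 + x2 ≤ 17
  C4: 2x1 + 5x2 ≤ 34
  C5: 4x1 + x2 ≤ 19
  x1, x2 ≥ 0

min z = -6x1 - 7x2

s.t.
  x1 + 4x2 + s1 = 34
  4x1 + 2x2 + s2 = 20
  2x1 + x2 + s3 = 17
  2x1 + 5x2 + s4 = 34
  4x1 + x2 + s5 = 19
  x1, x2, s1, s2, s3, s4, s5 ≥ 0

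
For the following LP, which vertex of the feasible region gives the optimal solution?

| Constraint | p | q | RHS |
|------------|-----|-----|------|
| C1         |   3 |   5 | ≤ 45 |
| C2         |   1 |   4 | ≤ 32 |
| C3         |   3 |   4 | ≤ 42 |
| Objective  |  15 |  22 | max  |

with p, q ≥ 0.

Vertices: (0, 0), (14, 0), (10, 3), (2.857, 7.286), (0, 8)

Evaluate the objective at each vertex of the feasible region:
  z(0, 0) = 0
  z(14, 0) = 210
  z(10, 3) = 216  ←
  z(2.857, 7.286) = 203.1
  z(0, 8) = 176
The maximum is at p = 10, q = 3.

(10, 3)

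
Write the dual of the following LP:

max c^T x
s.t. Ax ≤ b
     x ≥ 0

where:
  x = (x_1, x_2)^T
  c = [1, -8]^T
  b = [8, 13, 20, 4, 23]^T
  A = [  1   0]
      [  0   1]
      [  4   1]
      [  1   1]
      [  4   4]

Primal max cᵀx s.t. Ax ≤ b, x ≥ 0  →  Dual min bᵀy s.t. Aᵀy ≥ c, y ≥ 0.

Minimize: z = 8y1 + 13y2 + 20y3 + 4y4 + 23y5

Subject to:
  y1 + 4y3 + y4 + 4y5 ≥ 1
  y2 + y3 + y4 + 4y5 ≥ -8
  y1, y2, y3, y4, y5 ≥ 0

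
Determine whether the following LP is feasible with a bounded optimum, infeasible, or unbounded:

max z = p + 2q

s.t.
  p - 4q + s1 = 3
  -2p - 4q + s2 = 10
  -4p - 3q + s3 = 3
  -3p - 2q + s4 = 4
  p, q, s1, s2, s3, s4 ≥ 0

Unbounded (objective can increase without bound)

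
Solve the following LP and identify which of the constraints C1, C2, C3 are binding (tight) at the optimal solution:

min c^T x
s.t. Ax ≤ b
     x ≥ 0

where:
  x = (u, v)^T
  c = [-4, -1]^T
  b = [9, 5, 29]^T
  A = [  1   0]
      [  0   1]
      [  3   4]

At u = 9, v = 0.5, compute slack b - a·x for each constraint:
  C1: 9 − 9 = 0  (binding)
  C2: 5 − 0.5 = 4.5  (slack)
  C3: 29 − 29 = 0  (binding)

Optimal: u = 9, v = 0.5
Binding: C1, C3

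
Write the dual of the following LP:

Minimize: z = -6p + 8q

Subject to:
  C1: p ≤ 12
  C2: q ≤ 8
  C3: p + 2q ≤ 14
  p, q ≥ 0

Primal min cᵀx s.t. Ax ≤ b, x ≥ 0  →  Dual max −bᵀy s.t. Aᵀy ≥ −c, y ≥ 0.

Maximize: z = -12y1 - 8y2 - 14y3

Subject to:
  y1 + y3 ≥ 6
  y2 + 2y3 ≥ -8
  y1, y2, y3 ≥ 0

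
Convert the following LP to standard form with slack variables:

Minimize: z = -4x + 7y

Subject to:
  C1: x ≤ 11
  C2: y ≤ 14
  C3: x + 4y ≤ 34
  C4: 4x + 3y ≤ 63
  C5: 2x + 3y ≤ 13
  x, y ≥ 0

min z = -4x + 7y

s.t.
  x + s1 = 11
  y + s2 = 14
  x + 4y + s3 = 34
  4x + 3y + s4 = 63
  2x + 3y + s5 = 13
  x, y, s1, s2, s3, s4, s5 ≥ 0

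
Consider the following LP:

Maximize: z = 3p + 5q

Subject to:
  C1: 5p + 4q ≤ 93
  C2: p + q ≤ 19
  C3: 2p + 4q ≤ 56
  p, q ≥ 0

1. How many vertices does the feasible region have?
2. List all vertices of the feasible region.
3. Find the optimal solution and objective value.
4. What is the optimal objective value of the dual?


1. 5
2. (0, 0), (18.6, 0), (17, 2), (10, 9), (0, 14)
3. p = 10, q = 9, z = 75
4. 75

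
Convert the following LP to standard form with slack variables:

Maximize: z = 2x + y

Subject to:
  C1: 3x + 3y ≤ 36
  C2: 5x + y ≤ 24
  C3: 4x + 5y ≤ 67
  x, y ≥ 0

max z = 2x + y

s.t.
  3x + 3y + s1 = 36
  5x + y + s2 = 24
  4x + 5y + s3 = 67
  x, y, s1, s2, s3 ≥ 0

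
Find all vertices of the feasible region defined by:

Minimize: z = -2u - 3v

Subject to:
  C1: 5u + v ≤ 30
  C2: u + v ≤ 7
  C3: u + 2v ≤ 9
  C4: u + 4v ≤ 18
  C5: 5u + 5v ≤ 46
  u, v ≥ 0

(0, 0), (6, 0), (5.75, 1.25), (5, 2), (0, 4.5)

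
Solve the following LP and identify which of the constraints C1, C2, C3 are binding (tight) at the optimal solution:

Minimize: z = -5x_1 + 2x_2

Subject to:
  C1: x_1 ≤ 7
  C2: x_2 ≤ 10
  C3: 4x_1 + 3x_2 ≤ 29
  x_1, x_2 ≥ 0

At x_1 = 7, x_2 = 0, compute slack b - a·x for each constraint:
  C1: 7 − 7 = 0  (binding)
  C2: 10 − 0 = 10  (slack)
  C3: 29 − 28 = 1  (slack)

Optimal: x_1 = 7, x_2 = 0
Binding: C1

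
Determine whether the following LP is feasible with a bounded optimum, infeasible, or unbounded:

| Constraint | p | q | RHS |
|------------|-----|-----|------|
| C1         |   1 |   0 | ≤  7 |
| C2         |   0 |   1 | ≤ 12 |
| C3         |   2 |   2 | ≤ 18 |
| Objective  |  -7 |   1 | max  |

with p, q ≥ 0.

Feasible with a bounded optimal solution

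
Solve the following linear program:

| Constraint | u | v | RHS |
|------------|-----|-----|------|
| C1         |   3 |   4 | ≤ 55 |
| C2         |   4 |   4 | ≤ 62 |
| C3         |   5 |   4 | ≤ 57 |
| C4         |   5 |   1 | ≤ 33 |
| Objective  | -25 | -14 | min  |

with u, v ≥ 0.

Evaluate the objective at each vertex of the feasible region:
  z(0, 0) = 0
  z(6.6, 0) = -165
  z(5, 8) = -237  ←
  z(1, 13) = -207
  z(0, 13.75) = -192.5
The minimum is at u = 5, v = 8.

u = 5, v = 8, z = -237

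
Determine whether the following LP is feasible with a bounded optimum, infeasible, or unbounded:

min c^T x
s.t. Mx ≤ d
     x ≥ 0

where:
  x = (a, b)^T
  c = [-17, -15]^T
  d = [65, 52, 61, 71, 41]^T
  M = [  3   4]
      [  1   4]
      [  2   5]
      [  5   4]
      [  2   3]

Feasible with a bounded optimal solution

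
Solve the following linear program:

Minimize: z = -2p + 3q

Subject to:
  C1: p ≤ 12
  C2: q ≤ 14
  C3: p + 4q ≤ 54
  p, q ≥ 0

Evaluate the objective at each vertex of the feasible region:
  z(0, 0) = 0
  z(12, 0) = -24  ←
  z(12, 10.5) = 7.5
  z(0, 13.5) = 40.5
The minimum is at p = 12, q = 0.

p = 12, q = 0, z = -24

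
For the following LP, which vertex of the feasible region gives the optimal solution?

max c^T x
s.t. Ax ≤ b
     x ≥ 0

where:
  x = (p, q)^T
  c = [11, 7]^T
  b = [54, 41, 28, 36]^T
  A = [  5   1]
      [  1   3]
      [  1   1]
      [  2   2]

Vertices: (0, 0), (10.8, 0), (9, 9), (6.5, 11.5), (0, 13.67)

Evaluate the objective at each vertex of the feasible region:
  z(0, 0) = 0
  z(10.8, 0) = 118.8
  z(9, 9) = 162  ←
  z(6.5, 11.5) = 152
  z(0, 13.67) = 95.67
The maximum is at p = 9, q = 9.

(9, 9)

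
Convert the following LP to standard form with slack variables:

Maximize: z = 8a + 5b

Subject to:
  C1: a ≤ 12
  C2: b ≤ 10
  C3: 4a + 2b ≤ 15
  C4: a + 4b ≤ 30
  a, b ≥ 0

max z = 8a + 5b

s.t.
  a + s1 = 12
  b + s2 = 10
  4a + 2b + s3 = 15
  a + 4b + s4 = 30
  a, b, s1, s2, s3, s4 ≥ 0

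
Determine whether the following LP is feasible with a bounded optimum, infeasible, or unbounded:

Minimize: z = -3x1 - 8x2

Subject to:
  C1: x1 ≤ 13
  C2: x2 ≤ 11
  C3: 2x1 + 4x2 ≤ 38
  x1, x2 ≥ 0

Feasible with a bounded optimal solution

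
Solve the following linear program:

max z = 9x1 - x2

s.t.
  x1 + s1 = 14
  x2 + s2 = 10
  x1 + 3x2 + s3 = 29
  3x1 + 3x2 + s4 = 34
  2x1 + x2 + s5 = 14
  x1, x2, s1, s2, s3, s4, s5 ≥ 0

Evaluate the objective at each vertex of the feasible region:
  z(0, 0) = 0
  z(7, 0) = 63  ←
  z(2.667, 8.667) = 15.33
  z(2.5, 8.833) = 13.67
  z(0, 9.667) = -9.667
The maximum is at x1 = 7, x2 = 0.

x1 = 7, x2 = 0, z = 63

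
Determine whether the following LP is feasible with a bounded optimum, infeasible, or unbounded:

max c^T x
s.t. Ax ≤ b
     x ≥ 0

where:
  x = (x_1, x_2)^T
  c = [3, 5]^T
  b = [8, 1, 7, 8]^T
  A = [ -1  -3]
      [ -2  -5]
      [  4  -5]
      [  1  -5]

Unbounded (objective can increase without bound)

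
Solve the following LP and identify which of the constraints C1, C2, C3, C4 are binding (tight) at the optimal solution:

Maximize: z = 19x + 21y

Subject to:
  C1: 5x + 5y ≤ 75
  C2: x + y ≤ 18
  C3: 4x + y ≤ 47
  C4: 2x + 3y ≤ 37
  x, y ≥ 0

At x = 8, y = 7, compute slack b - a·x for each constraint:
  C1: 75 − 75 = 0  (binding)
  C2: 18 − 15 = 3  (slack)
  C3: 47 − 39 = 8  (slack)
  C4: 37 − 37 = 0  (binding)

Optimal: x = 8, y = 7
Binding: C1, C4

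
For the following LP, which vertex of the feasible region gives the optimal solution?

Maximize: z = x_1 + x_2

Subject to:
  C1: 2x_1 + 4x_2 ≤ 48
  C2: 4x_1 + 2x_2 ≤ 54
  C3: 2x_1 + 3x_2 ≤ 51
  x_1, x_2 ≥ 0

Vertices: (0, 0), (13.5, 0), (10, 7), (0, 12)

Evaluate the objective at each vertex of the feasible region:
  z(0, 0) = 0
  z(13.5, 0) = 13.5
  z(10, 7) = 17  ←
  z(0, 12) = 12
The maximum is at x_1 = 10, x_2 = 7.

(10, 7)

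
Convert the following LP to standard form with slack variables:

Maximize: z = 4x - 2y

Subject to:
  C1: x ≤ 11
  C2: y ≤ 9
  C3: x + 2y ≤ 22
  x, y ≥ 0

max z = 4x - 2y

s.t.
  x + s1 = 11
  y + s2 = 9
  x + 2y + s3 = 22
  x, y, s1, s2, s3 ≥ 0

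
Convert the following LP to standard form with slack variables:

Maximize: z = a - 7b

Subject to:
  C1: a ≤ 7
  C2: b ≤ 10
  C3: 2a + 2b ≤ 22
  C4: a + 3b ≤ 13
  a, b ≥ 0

max z = a - 7b

s.t.
  a + s1 = 7
  b + s2 = 10
  2a + 2b + s3 = 22
  a + 3b + s4 = 13
  a, b, s1, s2, s3, s4 ≥ 0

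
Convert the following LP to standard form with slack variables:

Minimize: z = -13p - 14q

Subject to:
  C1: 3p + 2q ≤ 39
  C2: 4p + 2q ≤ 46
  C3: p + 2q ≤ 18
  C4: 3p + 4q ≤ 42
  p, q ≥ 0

min z = -13p - 14q

s.t.
  3p + 2q + s1 = 39
  4p + 2q + s2 = 46
  p + 2q + s3 = 18
  3p + 4q + s4 = 42
  p, q, s1, s2, s3, s4 ≥ 0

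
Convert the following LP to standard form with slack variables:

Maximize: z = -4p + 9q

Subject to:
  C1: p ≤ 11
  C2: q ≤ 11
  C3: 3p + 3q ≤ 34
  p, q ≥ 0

max z = -4p + 9q

s.t.
  p + s1 = 11
  q + s2 = 11
  3p + 3q + s3 = 34
  p, q, s1, s2, s3 ≥ 0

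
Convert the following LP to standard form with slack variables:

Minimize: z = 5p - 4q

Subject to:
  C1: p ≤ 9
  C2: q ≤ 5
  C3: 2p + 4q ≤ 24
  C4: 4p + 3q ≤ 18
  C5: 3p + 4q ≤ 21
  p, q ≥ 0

min z = 5p - 4q

s.t.
  p + s1 = 9
  q + s2 = 5
  2p + 4q + s3 = 24
  4p + 3q + s4 = 18
  3p + 4q + s5 = 21
  p, q, s1, s2, s3, s4, s5 ≥ 0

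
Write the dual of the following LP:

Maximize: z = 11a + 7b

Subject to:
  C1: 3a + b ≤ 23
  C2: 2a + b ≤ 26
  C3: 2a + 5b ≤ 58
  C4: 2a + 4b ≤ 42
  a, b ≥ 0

Primal max cᵀx s.t. Ax ≤ b, x ≥ 0  →  Dual min bᵀy s.t. Aᵀy ≥ c, y ≥ 0.

Minimize: z = 23y1 + 26y2 + 58y3 + 42y4

Subject to:
  3y1 + 2y2 + 2y3 + 2y4 ≥ 11
  y1 + y2 + 5y3 + 4y4 ≥ 7
  y1, y2, y3, y4 ≥ 0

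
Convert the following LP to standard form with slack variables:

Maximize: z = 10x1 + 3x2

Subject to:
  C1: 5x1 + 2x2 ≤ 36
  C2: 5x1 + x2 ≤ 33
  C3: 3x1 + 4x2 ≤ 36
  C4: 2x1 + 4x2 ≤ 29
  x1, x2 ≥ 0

max z = 10x1 + 3x2

s.t.
  5x1 + 2x2 + s1 = 36
  5x1 + x2 + s2 = 33
  3x1 + 4x2 + s3 = 36
  2x1 + 4x2 + s4 = 29
  x1, x2, s1, s2, s3, s4 ≥ 0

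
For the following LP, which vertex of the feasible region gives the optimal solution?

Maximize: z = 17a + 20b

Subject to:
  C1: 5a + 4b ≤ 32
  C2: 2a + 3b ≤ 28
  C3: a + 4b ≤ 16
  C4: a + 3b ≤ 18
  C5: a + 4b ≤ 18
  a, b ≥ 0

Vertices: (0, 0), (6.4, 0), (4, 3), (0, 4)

Evaluate the objective at each vertex of the feasible region:
  z(0, 0) = 0
  z(6.4, 0) = 108.8
  z(4, 3) = 128  ←
  z(0, 4) = 80
The maximum is at a = 4, b = 3.

(4, 3)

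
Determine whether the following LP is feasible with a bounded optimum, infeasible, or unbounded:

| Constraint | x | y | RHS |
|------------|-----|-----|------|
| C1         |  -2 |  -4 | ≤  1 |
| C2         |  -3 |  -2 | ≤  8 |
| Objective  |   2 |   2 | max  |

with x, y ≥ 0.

Unbounded (objective can increase without bound)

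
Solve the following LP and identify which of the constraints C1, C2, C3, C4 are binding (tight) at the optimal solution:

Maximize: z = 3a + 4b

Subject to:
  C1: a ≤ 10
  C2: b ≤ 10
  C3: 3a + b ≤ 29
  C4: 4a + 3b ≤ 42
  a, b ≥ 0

At a = 3, b = 10, compute slack b - a·x for each constraint:
  C1: 10 − 3 = 7  (slack)
  C2: 10 − 10 = 0  (binding)
  C3: 29 − 19 = 10  (slack)
  C4: 42 − 42 = 0  (binding)

Optimal: a = 3, b = 10
Binding: C2, C4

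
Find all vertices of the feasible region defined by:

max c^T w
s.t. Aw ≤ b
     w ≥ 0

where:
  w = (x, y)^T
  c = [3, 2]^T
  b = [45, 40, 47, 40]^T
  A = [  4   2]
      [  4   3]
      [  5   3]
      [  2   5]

(0, 0), (9.4, 0), (7, 4), (5.714, 5.714), (0, 8)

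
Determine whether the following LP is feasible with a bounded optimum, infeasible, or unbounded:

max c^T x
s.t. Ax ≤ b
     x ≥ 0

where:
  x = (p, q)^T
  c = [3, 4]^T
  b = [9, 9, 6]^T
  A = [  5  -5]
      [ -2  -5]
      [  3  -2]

Unbounded (objective can increase without bound)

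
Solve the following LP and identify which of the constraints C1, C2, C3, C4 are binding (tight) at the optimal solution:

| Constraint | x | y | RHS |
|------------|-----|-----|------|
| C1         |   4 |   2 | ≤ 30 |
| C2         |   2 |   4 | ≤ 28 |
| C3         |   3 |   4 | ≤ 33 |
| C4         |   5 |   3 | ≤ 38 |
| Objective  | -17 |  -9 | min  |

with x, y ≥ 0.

At x = 7, y = 1, compute slack b - a·x for each constraint:
  C1: 30 − 30 = 0  (binding)
  C2: 28 − 18 = 10  (slack)
  C3: 33 − 25 = 8  (slack)
  C4: 38 − 38 = 0  (binding)

Optimal: x = 7, y = 1
Binding: C1, C4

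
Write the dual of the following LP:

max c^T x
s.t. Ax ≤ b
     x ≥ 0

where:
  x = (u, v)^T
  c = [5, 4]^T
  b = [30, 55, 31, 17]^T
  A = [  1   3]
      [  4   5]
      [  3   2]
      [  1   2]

Primal max cᵀx s.t. Ax ≤ b, x ≥ 0  →  Dual min bᵀy s.t. Aᵀy ≥ c, y ≥ 0.

Minimize: z = 30y1 + 55y2 + 31y3 + 17y4

Subject to:
  y1 + 4y2 + 3y3 + y4 ≥ 5
  3y1 + 5y2 + 2y3 + 2y4 ≥ 4
  y1, y2, y3, y4 ≥ 0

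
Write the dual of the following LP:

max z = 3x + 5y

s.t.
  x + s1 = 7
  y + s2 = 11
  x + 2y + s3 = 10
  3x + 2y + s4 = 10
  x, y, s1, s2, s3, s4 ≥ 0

Primal max cᵀx s.t. Ax ≤ b, x ≥ 0  →  Dual min bᵀy s.t. Aᵀy ≥ c, y ≥ 0.

Minimize: z = 7y1 + 11y2 + 10y3 + 10y4

Subject to:
  y1 + y3 + 3y4 ≥ 3
  y2 + 2y3 + 2y4 ≥ 5
  y1, y2, y3, y4 ≥ 0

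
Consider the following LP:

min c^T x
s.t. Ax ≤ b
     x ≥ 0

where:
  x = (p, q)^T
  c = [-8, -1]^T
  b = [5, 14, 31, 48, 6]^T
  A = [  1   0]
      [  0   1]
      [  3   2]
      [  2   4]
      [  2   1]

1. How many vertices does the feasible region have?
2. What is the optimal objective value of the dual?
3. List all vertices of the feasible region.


1. 3
2. -24
3. (0, 0), (3, 0), (0, 6)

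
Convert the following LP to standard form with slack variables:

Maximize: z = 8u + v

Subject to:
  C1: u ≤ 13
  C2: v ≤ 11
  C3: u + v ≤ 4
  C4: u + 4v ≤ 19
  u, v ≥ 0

max z = 8u + v

s.t.
  u + s1 = 13
  v + s2 = 11
  u + v + s3 = 4
  u + 4v + s4 = 19
  u, v, s1, s2, s3, s4 ≥ 0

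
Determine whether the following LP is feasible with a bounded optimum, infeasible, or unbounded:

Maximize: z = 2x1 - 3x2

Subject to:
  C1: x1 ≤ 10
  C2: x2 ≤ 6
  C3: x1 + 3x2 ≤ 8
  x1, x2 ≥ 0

Feasible with a bounded optimal solution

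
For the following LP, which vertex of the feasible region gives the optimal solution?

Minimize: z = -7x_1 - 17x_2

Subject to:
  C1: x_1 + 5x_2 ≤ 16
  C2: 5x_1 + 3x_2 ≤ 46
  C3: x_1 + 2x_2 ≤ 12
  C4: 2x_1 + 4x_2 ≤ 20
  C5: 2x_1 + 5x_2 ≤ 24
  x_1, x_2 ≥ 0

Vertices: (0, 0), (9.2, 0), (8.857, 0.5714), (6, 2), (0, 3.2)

Evaluate the objective at each vertex of the feasible region:
  z(0, 0) = 0
  z(9.2, 0) = -64.4
  z(8.857, 0.5714) = -71.71
  z(6, 2) = -76  ←
  z(0, 3.2) = -54.4
The minimum is at x_1 = 6, x_2 = 2.

(6, 2)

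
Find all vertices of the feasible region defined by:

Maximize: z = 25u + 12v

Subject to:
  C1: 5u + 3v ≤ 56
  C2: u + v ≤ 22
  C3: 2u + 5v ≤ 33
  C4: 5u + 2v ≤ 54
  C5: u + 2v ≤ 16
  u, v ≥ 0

(0, 0), (10.8, 0), (10, 2), (9.526, 2.789), (0, 6.6)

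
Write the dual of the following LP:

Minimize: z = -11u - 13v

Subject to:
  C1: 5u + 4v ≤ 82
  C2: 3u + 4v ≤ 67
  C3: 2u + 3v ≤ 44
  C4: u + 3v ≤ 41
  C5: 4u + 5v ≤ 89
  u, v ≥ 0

Primal min cᵀx s.t. Ax ≤ b, x ≥ 0  →  Dual max −bᵀy s.t. Aᵀy ≥ −c, y ≥ 0.

Maximize: z = -82y1 - 67y2 - 44y3 - 41y4 - 89y5

Subject to:
  5y1 + 3y2 + 2y3 + y4 + 4y5 ≥ 11
  4y1 + 4y2 + 3y3 + 3y4 + 5y5 ≥ 13
  y1, y2, y3, y4, y5 ≥ 0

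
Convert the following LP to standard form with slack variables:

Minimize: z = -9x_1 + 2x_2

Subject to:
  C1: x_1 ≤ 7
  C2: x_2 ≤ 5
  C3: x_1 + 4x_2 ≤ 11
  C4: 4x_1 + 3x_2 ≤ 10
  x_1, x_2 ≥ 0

min z = -9x_1 + 2x_2

s.t.
  x_1 + s1 = 7
  x_2 + s2 = 5
  x_1 + 4x_2 + s3 = 11
  4x_1 + 3x_2 + s4 = 10
  x_1, x_2, s1, s2, s3, s4 ≥ 0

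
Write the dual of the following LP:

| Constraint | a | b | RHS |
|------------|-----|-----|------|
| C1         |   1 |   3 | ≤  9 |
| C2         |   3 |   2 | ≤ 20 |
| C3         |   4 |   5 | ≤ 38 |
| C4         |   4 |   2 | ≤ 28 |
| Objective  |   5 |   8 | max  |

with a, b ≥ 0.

Primal max cᵀx s.t. Ax ≤ b, x ≥ 0  →  Dual min bᵀy s.t. Aᵀy ≥ c, y ≥ 0.

Minimize: z = 9y1 + 20y2 + 38y3 + 28y4

Subject to:
  y1 + 3y2 + 4y3 + 4y4 ≥ 5
  3y1 + 2y2 + 5y3 + 2y4 ≥ 8
  y1, y2, y3, y4 ≥ 0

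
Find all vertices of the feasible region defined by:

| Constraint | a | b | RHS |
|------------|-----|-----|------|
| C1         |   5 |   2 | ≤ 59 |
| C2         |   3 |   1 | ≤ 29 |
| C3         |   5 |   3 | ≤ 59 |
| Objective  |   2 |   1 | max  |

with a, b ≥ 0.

(0, 0), (9.667, 0), (7, 8), (0, 19.67)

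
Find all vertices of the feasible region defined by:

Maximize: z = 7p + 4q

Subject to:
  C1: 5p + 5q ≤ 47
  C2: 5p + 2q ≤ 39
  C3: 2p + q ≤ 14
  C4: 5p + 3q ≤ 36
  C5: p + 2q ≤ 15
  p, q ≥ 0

(0, 0), (7, 0), (6, 2), (3.9, 5.5), (3.8, 5.6), (0, 7.5)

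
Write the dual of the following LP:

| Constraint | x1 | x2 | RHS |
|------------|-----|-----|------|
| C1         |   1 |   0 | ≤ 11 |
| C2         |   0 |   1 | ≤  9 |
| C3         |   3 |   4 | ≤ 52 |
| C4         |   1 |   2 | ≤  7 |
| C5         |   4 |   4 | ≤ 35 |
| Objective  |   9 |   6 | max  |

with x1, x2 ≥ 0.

Primal max cᵀx s.t. Ax ≤ b, x ≥ 0  →  Dual min bᵀy s.t. Aᵀy ≥ c, y ≥ 0.

Minimize: z = 11y1 + 9y2 + 52y3 + 7y4 + 35y5

Subject to:
  y1 + 3y3 + y4 + 4y5 ≥ 9
  y2 + 4y3 + 2y4 + 4y5 ≥ 6
  y1, y2, y3, y4, y5 ≥ 0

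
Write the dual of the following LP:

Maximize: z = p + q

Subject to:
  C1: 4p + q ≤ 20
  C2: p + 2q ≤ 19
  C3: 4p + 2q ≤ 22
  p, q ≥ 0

Primal max cᵀx s.t. Ax ≤ b, x ≥ 0  →  Dual min bᵀy s.t. Aᵀy ≥ c, y ≥ 0.

Minimize: z = 20y1 + 19y2 + 22y3

Subject to:
  4y1 + y2 + 4y3 ≥ 1
  y1 + 2y2 + 2y3 ≥ 1
  y1, y2, y3 ≥ 0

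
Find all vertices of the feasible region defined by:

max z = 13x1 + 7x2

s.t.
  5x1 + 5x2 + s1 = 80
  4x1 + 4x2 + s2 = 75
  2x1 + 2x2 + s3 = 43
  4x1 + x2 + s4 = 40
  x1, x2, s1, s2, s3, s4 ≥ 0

(0, 0), (10, 0), (8, 8), (0, 16)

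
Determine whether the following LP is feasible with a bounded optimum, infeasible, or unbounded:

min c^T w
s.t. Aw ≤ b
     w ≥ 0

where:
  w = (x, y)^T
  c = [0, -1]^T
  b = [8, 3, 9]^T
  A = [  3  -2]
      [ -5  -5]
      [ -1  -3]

Unbounded (objective can decrease without bound)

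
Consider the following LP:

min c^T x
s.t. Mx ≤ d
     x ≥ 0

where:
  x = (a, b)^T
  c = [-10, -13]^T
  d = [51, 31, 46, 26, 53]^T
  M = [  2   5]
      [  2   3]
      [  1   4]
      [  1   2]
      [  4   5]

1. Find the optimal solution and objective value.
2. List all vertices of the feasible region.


1. a = 2, b = 9, z = -137
2. (0, 0), (13.25, 0), (2, 9), (0.5, 10), (0, 10.2)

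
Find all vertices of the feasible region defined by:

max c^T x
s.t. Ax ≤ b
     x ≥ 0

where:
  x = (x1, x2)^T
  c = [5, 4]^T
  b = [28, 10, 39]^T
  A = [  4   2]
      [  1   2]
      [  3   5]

(0, 0), (7, 0), (6, 2), (0, 5)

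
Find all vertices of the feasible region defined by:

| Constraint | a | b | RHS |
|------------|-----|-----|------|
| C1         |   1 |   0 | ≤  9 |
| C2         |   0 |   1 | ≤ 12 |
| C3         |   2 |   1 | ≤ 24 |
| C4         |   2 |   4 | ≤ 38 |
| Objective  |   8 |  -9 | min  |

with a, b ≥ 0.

(0, 0), (9, 0), (9, 5), (0, 9.5)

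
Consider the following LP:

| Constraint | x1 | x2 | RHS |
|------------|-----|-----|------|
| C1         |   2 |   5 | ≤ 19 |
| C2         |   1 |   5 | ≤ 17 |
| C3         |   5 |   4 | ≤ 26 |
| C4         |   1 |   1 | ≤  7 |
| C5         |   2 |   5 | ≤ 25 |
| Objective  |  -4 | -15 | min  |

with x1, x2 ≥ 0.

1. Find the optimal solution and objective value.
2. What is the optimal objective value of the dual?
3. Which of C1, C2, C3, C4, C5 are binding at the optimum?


1. x1 = 2, x2 = 3, z = -53
2. -53
3. C1, C2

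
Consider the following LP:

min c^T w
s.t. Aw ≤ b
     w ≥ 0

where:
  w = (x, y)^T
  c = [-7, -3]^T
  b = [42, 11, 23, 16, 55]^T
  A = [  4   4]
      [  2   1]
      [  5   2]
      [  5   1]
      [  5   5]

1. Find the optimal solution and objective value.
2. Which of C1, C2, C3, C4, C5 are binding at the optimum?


1. x = 1, y = 9, z = -34
2. C2, C3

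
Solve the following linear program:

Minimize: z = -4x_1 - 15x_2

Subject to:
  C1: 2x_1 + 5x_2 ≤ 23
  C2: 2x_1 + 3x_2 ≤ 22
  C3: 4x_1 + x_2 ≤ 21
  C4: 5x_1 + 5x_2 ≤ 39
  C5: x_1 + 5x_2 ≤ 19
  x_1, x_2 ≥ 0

Evaluate the objective at each vertex of the feasible region:
  z(0, 0) = 0
  z(5.25, 0) = -21
  z(4.556, 2.778) = -59.89
  z(4, 3) = -61  ←
  z(0, 3.8) = -57
The minimum is at x_1 = 4, x_2 = 3.

x_1 = 4, x_2 = 3, z = -61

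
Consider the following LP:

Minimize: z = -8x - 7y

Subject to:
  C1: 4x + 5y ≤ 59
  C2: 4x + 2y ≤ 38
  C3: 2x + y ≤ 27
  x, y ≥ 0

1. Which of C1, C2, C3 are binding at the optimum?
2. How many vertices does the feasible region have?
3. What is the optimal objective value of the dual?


1. C1, C2
2. 4
3. -97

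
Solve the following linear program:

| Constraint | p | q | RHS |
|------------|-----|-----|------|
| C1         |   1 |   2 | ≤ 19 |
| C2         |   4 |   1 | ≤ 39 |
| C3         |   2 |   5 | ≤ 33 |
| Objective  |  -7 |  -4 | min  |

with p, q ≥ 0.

Evaluate the objective at each vertex of the feasible region:
  z(0, 0) = 0
  z(9.75, 0) = -68.25
  z(9, 3) = -75  ←
  z(0, 6.6) = -26.4
The minimum is at p = 9, q = 3.

p = 9, q = 3, z = -75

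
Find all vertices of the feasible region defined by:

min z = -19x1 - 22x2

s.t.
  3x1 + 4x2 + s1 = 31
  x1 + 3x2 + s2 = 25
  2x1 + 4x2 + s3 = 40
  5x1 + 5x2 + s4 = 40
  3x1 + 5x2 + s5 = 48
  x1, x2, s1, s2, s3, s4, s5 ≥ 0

(0, 0), (8, 0), (1, 7), (0, 7.75)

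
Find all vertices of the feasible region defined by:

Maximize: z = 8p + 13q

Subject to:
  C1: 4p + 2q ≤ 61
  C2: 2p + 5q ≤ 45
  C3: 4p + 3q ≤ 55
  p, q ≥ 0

(0, 0), (13.75, 0), (10, 5), (0, 9)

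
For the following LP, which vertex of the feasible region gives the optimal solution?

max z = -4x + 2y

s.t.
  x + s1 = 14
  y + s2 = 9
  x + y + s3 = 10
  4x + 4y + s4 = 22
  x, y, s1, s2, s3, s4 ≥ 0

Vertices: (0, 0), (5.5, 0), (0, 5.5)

Evaluate the objective at each vertex of the feasible region:
  z(0, 0) = 0
  z(5.5, 0) = -22
  z(0, 5.5) = 11  ←
The maximum is at x = 0, y = 5.5.

(0, 5.5)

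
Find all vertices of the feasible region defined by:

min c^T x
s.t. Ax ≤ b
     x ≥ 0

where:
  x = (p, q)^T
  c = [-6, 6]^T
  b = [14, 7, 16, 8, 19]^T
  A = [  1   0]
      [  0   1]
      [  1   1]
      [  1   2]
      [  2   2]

(0, 0), (8, 0), (0, 4)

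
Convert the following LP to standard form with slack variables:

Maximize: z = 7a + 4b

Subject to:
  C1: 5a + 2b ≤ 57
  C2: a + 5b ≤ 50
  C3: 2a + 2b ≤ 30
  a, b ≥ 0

max z = 7a + 4b

s.t.
  5a + 2b + s1 = 57
  a + 5b + s2 = 50
  2a + 2b + s3 = 30
  a, b, s1, s2, s3 ≥ 0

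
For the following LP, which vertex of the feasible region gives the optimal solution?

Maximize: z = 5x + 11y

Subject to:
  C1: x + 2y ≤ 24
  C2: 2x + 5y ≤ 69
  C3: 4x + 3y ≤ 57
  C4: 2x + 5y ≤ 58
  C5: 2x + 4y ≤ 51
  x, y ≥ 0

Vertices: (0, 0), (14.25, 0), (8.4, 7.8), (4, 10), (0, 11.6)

Evaluate the objective at each vertex of the feasible region:
  z(0, 0) = 0
  z(14.25, 0) = 71.25
  z(8.4, 7.8) = 127.8
  z(4, 10) = 130  ←
  z(0, 11.6) = 127.6
The maximum is at x = 4, y = 10.

(4, 10)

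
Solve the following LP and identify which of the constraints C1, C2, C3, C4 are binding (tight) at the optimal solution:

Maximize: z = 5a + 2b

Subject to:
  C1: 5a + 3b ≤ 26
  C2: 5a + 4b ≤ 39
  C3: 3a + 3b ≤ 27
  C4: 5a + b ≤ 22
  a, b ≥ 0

At a = 4, b = 2, compute slack b - a·x for each constraint:
  C1: 26 − 26 = 0  (binding)
  C2: 39 − 28 = 11  (slack)
  C3: 27 − 18 = 9  (slack)
  C4: 22 − 22 = 0  (binding)

Optimal: a = 4, b = 2
Binding: C1, C4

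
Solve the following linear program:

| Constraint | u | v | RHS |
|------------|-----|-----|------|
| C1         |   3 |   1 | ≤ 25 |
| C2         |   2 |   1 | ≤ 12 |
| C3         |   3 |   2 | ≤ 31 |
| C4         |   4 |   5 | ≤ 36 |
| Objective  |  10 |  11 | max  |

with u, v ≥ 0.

Evaluate the objective at each vertex of the feasible region:
  z(0, 0) = 0
  z(6, 0) = 60
  z(4, 4) = 84  ←
  z(0, 7.2) = 79.2
The maximum is at u = 4, v = 4.

u = 4, v = 4, z = 84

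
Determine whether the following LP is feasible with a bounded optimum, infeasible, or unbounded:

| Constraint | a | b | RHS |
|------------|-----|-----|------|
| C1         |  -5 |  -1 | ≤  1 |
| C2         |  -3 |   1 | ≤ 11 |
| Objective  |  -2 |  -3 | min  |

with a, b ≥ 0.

Unbounded (objective can decrease without bound)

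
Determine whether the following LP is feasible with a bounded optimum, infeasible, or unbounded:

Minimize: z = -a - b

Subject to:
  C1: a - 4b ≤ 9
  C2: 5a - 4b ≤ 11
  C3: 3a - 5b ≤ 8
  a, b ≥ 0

Unbounded (objective can decrease without bound)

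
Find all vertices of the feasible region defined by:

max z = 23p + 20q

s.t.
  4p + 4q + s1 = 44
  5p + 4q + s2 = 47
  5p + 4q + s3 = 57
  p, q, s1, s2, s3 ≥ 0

(0, 0), (9.4, 0), (3, 8), (0, 11)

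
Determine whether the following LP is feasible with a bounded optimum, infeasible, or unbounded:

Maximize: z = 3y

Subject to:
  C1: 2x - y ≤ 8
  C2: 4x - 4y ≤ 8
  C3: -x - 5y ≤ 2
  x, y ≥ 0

Unbounded (objective can increase without bound)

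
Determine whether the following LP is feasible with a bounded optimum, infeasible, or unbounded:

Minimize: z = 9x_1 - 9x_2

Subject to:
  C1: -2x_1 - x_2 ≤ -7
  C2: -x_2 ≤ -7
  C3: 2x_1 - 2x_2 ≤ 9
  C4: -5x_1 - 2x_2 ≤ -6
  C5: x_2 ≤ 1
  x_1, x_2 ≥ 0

Infeasible (no feasible solution exists)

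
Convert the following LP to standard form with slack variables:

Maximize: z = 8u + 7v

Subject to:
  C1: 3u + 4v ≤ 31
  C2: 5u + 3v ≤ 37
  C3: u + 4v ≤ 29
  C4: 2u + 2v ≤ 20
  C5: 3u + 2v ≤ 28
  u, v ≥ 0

max z = 8u + 7v

s.t.
  3u + 4v + s1 = 31
  5u + 3v + s2 = 37
  u + 4v + s3 = 29
  2u + 2v + s4 = 20
  3u + 2v + s5 = 28
  u, v, s1, s2, s3, s4, s5 ≥ 0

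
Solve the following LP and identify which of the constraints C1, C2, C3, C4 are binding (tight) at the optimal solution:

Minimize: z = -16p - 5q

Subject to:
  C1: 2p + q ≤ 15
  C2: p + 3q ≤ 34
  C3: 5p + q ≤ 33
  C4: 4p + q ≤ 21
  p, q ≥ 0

At p = 3, q = 9, compute slack b - a·x for each constraint:
  C1: 15 − 15 = 0  (binding)
  C2: 34 − 30 = 4  (slack)
  C3: 33 − 24 = 9  (slack)
  C4: 21 − 21 = 0  (binding)

Optimal: p = 3, q = 9
Binding: C1, C4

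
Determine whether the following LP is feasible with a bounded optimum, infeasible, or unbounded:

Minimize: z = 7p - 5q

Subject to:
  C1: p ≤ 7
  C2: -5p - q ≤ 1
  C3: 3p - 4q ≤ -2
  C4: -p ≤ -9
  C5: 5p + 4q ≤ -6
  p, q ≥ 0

Infeasible (no feasible solution exists)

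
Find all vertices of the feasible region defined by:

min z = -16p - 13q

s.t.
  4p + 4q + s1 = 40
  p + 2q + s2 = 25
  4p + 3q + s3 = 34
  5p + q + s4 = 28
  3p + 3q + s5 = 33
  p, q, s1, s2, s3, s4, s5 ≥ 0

(0, 0), (5.6, 0), (4.545, 5.273), (4, 6), (0, 10)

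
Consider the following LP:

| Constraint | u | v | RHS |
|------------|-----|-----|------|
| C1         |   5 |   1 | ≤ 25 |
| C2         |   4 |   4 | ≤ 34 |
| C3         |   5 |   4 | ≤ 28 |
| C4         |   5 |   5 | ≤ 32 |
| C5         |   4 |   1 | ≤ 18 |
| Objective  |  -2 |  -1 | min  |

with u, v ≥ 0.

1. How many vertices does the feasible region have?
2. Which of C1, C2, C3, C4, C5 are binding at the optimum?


1. 5
2. C3, C5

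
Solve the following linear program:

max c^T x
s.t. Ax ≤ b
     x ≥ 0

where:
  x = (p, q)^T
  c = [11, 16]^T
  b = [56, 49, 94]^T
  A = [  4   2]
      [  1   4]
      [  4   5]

Evaluate the objective at each vertex of the feasible region:
  z(0, 0) = 0
  z(14, 0) = 154
  z(9, 10) = 259  ←
  z(0, 12.25) = 196
The maximum is at p = 9, q = 10.

p = 9, q = 10, z = 259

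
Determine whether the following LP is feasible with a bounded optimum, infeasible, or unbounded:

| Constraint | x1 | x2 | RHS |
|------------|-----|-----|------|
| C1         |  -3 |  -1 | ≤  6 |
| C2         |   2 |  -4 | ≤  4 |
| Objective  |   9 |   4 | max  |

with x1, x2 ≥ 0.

Unbounded (objective can increase without bound)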